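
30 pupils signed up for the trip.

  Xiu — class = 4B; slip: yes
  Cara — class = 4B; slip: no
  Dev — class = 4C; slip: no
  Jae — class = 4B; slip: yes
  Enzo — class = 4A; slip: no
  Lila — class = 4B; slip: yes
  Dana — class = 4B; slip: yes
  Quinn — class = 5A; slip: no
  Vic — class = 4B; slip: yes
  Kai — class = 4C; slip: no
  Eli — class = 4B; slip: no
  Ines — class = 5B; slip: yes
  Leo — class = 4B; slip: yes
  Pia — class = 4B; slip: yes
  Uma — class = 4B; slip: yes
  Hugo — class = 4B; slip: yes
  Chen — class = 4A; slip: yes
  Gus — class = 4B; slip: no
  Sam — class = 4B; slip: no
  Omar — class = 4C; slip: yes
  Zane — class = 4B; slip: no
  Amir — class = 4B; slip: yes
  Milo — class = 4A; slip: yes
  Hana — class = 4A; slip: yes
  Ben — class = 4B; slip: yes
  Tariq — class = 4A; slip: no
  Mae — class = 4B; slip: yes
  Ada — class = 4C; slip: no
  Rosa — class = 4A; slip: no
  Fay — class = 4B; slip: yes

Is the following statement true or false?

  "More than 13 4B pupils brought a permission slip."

'More than 13 4B pupils brought a permission slip' holds iff |A ∩ B| > 13.
|A| = 18, |A ∩ B| = 13, |A ∖ B| = 5.
|A ∩ B| = 13, so the statement is false.

False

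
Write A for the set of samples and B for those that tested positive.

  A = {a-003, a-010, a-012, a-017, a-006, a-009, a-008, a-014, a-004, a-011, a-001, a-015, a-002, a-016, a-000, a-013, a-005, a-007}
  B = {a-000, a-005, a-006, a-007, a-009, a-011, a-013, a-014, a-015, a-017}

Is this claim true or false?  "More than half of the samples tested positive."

True

The determiner here denotes the relation: |A ∩ B| > |A ∖ B|.
|A| = 18, |A ∩ B| = 10, |A ∖ B| = 8.
10 > 8, so the statement is true.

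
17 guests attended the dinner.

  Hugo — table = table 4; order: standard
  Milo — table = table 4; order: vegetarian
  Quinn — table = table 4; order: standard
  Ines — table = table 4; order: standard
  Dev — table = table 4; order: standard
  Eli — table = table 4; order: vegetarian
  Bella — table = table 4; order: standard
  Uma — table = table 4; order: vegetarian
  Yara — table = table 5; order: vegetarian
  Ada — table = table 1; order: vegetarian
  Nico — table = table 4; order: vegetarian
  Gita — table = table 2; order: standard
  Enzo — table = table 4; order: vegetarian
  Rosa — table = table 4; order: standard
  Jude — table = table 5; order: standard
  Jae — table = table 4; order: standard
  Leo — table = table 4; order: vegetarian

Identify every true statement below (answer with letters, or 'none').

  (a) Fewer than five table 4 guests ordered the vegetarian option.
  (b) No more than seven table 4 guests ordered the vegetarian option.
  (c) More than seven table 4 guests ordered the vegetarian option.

|A| = 13, |A ∩ B| = 6, |A ∖ B| = 7.
(a) |A ∩ B| < 5: fails.
(b) |A ∩ B| ≤ 7: holds.
(c) |A ∩ B| > 7: fails.

(b)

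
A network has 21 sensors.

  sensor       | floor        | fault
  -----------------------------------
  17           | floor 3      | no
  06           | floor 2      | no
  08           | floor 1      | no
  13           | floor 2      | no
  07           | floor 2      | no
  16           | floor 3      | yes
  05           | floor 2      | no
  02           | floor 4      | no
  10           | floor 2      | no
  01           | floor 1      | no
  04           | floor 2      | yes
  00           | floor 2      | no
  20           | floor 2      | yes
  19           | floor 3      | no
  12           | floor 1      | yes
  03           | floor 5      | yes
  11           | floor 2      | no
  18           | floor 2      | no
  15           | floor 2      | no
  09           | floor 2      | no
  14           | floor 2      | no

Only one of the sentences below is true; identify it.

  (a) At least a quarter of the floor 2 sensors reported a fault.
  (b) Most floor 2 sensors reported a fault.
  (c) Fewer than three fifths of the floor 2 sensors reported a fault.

|A| = 13, |A ∩ B| = 2, |A ∖ B| = 11.
(a) requires |A ∩ B| / |A| ≥ 1/4: false.
(b) requires |A ∩ B| > |A ∖ B|: false.
(c) requires |A ∩ B| / |A| < 3/5: true.

(c)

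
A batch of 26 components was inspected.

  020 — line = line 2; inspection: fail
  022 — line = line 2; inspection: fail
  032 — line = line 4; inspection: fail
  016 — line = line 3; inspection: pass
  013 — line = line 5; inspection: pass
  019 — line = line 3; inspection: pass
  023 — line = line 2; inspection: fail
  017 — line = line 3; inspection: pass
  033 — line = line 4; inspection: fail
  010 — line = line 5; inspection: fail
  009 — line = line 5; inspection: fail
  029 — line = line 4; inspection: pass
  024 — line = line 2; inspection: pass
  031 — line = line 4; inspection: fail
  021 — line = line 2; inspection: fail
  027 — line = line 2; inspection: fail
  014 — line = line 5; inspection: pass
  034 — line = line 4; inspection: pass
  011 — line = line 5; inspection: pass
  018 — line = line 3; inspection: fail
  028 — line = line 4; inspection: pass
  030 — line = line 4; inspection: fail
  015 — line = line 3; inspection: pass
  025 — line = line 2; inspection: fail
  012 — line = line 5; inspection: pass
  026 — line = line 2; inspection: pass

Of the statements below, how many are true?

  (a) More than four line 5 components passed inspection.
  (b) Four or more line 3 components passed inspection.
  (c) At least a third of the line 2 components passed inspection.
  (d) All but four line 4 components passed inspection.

(a) line 5: |A| = 6, |A ∩ B| = 4; needs |A ∩ B| > 4 — false.
(b) line 3: |A| = 5, |A ∩ B| = 4; needs |A ∩ B| ≥ 4 — true.
(c) line 2: |A| = 8, |A ∩ B| = 2; needs |A ∩ B| / |A| ≥ 1/3 — false.
(d) line 4: |A| = 7, |A ∩ B| = 3; needs |A ∖ B| = 4 — true.

2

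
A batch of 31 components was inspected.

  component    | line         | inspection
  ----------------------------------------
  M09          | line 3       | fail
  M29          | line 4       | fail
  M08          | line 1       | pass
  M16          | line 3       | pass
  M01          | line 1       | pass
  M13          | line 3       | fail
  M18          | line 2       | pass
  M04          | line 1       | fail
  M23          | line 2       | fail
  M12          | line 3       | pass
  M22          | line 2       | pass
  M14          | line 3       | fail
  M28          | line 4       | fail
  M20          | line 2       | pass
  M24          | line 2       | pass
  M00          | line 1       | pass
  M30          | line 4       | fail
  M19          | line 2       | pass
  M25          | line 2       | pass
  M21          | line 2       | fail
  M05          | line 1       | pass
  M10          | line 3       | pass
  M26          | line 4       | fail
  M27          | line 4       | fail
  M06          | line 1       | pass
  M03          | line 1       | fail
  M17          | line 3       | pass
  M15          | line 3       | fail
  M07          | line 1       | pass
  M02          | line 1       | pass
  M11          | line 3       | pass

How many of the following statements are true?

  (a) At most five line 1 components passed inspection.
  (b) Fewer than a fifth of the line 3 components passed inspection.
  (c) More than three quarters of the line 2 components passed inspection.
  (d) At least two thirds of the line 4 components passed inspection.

0

(a) line 1: |A| = 9, |A ∩ B| = 7; needs |A ∩ B| ≤ 5 — false.
(b) line 3: |A| = 9, |A ∩ B| = 5; needs |A ∩ B| / |A| < 1/5 — false.
(c) line 2: |A| = 8, |A ∩ B| = 6; needs |A ∩ B| / |A| > 3/4 — false.
(d) line 4: |A| = 5, |A ∩ B| = 0; needs |A ∩ B| / |A| ≥ 2/3 — false.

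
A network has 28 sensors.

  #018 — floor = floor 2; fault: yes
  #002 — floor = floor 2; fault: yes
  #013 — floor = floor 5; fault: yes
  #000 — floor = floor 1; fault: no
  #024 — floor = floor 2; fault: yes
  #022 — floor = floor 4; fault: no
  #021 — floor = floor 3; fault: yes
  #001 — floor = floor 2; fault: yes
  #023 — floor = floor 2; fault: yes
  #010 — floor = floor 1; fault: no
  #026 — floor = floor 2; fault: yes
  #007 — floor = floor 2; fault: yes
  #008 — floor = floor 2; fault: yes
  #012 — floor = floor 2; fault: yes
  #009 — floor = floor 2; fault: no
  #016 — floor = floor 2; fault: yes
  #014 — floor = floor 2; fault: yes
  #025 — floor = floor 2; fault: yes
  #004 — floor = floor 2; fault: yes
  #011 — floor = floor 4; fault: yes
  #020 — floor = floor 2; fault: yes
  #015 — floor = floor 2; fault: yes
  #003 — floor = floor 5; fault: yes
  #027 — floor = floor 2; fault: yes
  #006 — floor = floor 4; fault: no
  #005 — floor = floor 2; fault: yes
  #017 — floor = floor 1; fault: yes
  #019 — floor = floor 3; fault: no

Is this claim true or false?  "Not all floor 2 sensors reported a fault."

Truth condition: A ⊄ B (|A ∖ B| ≥ 1).
|A| = 18, |A ∩ B| = 17, |A ∖ B| = 1.
So the statement is true.

True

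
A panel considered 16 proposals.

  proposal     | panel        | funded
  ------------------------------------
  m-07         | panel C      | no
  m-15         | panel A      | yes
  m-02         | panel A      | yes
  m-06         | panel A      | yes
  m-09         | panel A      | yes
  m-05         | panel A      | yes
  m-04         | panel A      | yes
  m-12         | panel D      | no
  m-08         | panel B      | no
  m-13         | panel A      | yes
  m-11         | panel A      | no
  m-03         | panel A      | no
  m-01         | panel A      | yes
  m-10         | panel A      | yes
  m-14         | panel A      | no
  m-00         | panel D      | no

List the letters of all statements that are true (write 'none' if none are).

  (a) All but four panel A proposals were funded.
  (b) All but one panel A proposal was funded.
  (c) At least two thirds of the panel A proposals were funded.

|A| = 12, |A ∩ B| = 9, |A ∖ B| = 3.
(a) |A ∖ B| = 4: fails.
(b) |A ∖ B| = 1: fails.
(c) |A ∩ B| / |A| ≥ 2/3: holds.

(c)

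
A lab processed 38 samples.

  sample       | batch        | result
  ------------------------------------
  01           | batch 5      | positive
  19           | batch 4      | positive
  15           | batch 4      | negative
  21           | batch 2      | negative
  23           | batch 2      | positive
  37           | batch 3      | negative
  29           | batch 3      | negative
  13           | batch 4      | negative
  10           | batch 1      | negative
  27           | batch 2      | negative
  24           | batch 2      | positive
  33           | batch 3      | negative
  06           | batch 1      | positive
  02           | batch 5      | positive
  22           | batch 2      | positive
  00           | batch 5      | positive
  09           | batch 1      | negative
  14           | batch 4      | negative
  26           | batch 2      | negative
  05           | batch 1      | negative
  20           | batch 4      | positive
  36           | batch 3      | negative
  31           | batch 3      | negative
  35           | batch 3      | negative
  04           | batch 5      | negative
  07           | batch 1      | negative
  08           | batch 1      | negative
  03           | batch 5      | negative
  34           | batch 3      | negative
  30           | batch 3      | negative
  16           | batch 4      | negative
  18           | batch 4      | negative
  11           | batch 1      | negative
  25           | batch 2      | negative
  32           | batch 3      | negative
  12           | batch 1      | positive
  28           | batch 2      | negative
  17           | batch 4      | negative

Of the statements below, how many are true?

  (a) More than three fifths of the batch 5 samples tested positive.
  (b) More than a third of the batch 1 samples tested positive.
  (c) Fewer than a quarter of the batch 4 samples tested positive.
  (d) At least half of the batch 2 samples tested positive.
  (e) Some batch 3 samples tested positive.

0

(a) batch 5: |A| = 5, |A ∩ B| = 3; needs |A ∩ B| / |A| > 3/5 — false.
(b) batch 1: |A| = 8, |A ∩ B| = 2; needs |A ∩ B| / |A| > 1/3 — false.
(c) batch 4: |A| = 8, |A ∩ B| = 2; needs |A ∩ B| / |A| < 1/4 — false.
(d) batch 2: |A| = 8, |A ∩ B| = 3; needs |A ∩ B| ≥ |A ∖ B| — false.
(e) batch 3: |A| = 9, |A ∩ B| = 0; needs A ∩ B ≠ ∅ (|A ∩ B| ≥ 1) — false.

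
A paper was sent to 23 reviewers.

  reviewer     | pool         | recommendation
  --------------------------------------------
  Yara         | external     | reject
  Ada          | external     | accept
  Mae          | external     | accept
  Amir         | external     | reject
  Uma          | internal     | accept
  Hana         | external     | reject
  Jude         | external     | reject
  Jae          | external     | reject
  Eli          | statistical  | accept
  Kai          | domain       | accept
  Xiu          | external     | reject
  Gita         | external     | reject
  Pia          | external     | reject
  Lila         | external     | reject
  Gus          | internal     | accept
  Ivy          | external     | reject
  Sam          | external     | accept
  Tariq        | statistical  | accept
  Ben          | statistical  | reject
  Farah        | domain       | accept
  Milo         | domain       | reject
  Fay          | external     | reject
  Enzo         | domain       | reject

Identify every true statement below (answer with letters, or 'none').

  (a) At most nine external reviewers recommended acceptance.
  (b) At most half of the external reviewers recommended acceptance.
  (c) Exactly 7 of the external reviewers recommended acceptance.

(a), (b)

|A| = 14, |A ∩ B| = 3, |A ∖ B| = 11.
(a) |A ∩ B| ≤ 9: holds.
(b) |A ∩ B| ≤ |A ∖ B|: holds.
(c) |A ∩ B| = 7: fails.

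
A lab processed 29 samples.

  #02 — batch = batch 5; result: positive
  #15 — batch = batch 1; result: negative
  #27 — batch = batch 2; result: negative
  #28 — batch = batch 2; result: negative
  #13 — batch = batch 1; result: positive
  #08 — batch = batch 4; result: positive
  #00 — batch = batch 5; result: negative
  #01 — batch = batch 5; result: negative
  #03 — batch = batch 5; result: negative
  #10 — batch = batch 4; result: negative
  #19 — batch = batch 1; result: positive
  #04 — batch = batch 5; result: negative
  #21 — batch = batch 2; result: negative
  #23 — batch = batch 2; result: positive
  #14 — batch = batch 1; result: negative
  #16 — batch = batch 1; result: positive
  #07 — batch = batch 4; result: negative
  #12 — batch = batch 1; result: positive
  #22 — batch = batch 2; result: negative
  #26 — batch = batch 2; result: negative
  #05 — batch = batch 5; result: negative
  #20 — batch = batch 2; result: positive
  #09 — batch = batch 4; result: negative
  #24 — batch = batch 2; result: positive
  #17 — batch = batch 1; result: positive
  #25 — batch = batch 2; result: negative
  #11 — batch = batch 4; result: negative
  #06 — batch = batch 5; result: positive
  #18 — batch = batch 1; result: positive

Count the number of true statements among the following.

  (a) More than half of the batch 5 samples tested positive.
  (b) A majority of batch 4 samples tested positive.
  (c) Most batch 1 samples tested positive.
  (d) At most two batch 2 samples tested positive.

1

(a) batch 5: |A| = 7, |A ∩ B| = 2; needs |A ∩ B| > |A ∖ B| — false.
(b) batch 4: |A| = 5, |A ∩ B| = 1; needs |A ∩ B| > |A ∖ B| — false.
(c) batch 1: |A| = 8, |A ∩ B| = 6; needs |A ∩ B| > |A ∖ B| — true.
(d) batch 2: |A| = 9, |A ∩ B| = 3; needs |A ∩ B| ≤ 2 — false.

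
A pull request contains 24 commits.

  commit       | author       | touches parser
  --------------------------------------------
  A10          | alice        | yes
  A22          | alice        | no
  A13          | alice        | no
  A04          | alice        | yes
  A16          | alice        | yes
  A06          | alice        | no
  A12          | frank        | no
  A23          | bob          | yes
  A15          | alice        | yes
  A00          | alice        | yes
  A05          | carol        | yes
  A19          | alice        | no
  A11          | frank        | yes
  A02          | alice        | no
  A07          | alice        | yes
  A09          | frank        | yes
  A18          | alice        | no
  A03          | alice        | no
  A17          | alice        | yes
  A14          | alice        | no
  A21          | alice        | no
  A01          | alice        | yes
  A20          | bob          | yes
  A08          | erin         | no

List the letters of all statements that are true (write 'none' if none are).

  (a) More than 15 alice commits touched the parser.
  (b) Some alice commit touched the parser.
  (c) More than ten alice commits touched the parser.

|A| = 17, |A ∩ B| = 8, |A ∖ B| = 9.
(a) |A ∩ B| > 15: fails.
(b) A ∩ B ≠ ∅ (|A ∩ B| ≥ 1): holds.
(c) |A ∩ B| > 10: fails.

(b)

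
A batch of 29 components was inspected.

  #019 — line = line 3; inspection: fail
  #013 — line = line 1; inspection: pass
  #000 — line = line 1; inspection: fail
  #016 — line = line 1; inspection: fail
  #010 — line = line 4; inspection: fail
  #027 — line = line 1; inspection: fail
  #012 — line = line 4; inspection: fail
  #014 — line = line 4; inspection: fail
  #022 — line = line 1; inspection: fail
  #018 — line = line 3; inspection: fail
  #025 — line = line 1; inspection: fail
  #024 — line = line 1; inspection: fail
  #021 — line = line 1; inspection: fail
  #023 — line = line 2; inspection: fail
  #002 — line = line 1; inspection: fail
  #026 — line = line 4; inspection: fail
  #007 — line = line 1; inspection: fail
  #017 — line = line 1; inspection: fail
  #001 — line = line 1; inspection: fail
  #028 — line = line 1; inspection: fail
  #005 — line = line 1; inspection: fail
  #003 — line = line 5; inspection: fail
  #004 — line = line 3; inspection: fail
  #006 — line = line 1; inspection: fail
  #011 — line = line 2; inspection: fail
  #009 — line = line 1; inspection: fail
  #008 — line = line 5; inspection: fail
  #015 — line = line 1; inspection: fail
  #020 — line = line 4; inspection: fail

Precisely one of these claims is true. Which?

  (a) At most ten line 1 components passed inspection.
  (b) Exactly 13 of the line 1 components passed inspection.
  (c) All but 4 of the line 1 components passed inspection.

(a)

|A| = 17, |A ∩ B| = 1, |A ∖ B| = 16.
(a) requires |A ∩ B| ≤ 10: true.
(b) requires |A ∩ B| = 13: false.
(c) requires |A ∖ B| = 4: false.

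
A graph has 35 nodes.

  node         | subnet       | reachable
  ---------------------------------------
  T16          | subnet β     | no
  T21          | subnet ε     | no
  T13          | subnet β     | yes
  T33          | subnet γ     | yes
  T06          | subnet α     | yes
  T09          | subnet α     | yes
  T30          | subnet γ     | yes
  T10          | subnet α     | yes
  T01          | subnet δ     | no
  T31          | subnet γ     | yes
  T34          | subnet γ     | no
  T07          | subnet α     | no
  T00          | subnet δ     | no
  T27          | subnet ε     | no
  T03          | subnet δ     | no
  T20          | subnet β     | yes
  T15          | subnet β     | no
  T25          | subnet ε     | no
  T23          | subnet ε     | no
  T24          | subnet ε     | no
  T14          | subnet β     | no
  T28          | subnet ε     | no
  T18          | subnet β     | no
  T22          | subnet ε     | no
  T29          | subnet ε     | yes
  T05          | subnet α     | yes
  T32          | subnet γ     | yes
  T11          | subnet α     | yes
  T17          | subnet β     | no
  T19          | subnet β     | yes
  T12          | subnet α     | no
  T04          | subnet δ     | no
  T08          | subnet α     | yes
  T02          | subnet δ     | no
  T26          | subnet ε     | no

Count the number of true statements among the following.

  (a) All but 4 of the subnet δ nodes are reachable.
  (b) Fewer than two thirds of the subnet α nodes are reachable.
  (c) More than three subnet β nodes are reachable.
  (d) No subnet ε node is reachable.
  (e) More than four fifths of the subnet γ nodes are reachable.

(a) subnet δ: |A| = 5, |A ∩ B| = 0; needs |A ∖ B| = 4 — false.
(b) subnet α: |A| = 8, |A ∩ B| = 6; needs |A ∩ B| / |A| < 2/3 — false.
(c) subnet β: |A| = 8, |A ∩ B| = 3; needs |A ∩ B| > 3 — false.
(d) subnet ε: |A| = 9, |A ∩ B| = 1; needs A ∩ B = ∅ (|A ∩ B| = 0) — false.
(e) subnet γ: |A| = 5, |A ∩ B| = 4; needs |A ∩ B| / |A| > 4/5 — false.

0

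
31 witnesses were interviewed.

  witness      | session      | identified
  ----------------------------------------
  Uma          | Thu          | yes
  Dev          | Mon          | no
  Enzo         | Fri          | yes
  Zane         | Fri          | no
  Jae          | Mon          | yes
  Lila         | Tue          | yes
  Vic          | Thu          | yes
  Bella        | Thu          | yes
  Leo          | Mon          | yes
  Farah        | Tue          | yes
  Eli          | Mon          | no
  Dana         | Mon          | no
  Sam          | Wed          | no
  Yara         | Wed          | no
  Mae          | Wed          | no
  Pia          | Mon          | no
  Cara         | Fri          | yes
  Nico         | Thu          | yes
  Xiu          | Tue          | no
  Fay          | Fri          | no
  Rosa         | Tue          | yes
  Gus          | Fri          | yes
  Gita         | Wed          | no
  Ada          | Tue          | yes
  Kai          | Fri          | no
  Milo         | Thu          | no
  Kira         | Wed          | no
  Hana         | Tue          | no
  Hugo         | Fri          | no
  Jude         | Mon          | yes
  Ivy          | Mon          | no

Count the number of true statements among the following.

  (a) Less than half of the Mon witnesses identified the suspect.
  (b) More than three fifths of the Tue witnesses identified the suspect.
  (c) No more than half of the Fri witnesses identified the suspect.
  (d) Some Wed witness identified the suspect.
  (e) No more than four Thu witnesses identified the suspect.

4

(a) Mon: |A| = 8, |A ∩ B| = 3; needs |A ∩ B| < |A ∖ B| — true.
(b) Tue: |A| = 6, |A ∩ B| = 4; needs |A ∩ B| / |A| > 3/5 — true.
(c) Fri: |A| = 7, |A ∩ B| = 3; needs |A ∩ B| ≤ |A ∖ B| — true.
(d) Wed: |A| = 5, |A ∩ B| = 0; needs A ∩ B ≠ ∅ (|A ∩ B| ≥ 1) — false.
(e) Thu: |A| = 5, |A ∩ B| = 4; needs |A ∩ B| ≤ 4 — true.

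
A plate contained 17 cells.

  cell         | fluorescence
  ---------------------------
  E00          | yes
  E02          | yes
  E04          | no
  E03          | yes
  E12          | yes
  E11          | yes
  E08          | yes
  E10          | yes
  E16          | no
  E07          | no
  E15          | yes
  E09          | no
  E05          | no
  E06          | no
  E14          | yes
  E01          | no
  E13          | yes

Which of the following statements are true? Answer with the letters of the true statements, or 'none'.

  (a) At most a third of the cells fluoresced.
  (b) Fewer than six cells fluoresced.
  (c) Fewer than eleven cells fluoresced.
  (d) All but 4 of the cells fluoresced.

|A| = 17, |A ∩ B| = 10, |A ∖ B| = 7.
(a) |A ∩ B| / |A| ≤ 1/3: fails.
(b) |A ∩ B| < 6: fails.
(c) |A ∩ B| < 11: holds.
(d) |A ∖ B| = 4: fails.

(c)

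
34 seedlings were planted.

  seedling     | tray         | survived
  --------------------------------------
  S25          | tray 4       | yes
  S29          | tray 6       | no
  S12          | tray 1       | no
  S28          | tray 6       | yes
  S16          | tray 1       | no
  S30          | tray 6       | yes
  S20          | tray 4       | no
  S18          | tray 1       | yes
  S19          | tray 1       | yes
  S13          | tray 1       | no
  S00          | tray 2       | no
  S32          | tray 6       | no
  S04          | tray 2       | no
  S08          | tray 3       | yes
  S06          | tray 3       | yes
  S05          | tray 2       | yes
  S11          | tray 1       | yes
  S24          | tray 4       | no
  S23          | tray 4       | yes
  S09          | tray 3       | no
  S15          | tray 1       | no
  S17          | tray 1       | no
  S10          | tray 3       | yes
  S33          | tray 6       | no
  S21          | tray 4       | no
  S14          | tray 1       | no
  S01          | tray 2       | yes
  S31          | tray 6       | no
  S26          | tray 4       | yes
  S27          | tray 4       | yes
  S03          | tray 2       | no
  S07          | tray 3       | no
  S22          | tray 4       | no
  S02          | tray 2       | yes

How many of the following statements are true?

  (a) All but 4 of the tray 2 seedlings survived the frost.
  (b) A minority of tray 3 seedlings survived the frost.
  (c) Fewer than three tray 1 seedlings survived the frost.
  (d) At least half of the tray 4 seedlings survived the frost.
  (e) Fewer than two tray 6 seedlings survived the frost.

1

(a) tray 2: |A| = 6, |A ∩ B| = 3; needs |A ∖ B| = 4 — false.
(b) tray 3: |A| = 5, |A ∩ B| = 3; needs |A ∩ B| < |A ∖ B| — false.
(c) tray 1: |A| = 9, |A ∩ B| = 3; needs |A ∩ B| < 3 — false.
(d) tray 4: |A| = 8, |A ∩ B| = 4; needs |A ∩ B| ≥ |A ∖ B| — true.
(e) tray 6: |A| = 6, |A ∩ B| = 2; needs |A ∩ B| < 2 — false.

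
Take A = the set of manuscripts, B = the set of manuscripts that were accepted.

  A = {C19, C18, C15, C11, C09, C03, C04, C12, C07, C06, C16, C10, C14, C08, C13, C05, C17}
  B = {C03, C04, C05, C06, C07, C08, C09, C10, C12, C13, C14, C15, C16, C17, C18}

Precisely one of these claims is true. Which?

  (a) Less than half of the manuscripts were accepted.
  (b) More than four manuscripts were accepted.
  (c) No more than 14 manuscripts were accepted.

|A| = 17, |A ∩ B| = 15, |A ∖ B| = 2.
(a) requires |A ∩ B| < |A ∖ B|: false.
(b) requires |A ∩ B| > 4: true.
(c) requires |A ∩ B| ≤ 14: false.

(b)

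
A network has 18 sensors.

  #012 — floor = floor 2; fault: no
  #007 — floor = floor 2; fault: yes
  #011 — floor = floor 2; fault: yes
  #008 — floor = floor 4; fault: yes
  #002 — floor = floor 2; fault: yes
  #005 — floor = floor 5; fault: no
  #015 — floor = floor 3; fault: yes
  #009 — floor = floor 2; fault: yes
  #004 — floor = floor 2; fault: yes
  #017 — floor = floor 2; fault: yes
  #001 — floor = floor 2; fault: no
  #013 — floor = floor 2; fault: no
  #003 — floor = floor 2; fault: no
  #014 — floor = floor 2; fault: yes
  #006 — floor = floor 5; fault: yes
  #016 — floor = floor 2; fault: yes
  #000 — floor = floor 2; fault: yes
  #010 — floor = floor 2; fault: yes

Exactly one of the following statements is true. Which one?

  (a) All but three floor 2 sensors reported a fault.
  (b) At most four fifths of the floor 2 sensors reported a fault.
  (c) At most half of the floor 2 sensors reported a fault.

(b)

|A| = 14, |A ∩ B| = 10, |A ∖ B| = 4.
(a) requires |A ∖ B| = 3: false.
(b) requires |A ∩ B| / |A| ≤ 4/5: true.
(c) requires |A ∩ B| ≤ |A ∖ B|: false.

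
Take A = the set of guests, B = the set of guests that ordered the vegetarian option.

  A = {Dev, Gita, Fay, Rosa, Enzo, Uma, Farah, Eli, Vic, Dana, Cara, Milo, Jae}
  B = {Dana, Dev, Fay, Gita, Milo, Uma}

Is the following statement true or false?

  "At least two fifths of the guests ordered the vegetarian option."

Truth condition: |A ∩ B| / |A| ≥ 2/5.
A (the restrictor) = {Dev, Gita, Fay, Rosa, Enzo, Uma, Farah, Eli, Vic, Dana, Cara, Milo, Jae}, |A| = 13.
A ∩ B = {Dev, Gita, Fay, Uma, Dana, Milo}, so |A ∩ B| = 6.
A ∖ B = {Rosa, Enzo, Farah, Eli, Vic, Cara, Jae}, so |A ∖ B| = 7.
|A ∩ B|/|A| = 6/13, so the statement is true.

True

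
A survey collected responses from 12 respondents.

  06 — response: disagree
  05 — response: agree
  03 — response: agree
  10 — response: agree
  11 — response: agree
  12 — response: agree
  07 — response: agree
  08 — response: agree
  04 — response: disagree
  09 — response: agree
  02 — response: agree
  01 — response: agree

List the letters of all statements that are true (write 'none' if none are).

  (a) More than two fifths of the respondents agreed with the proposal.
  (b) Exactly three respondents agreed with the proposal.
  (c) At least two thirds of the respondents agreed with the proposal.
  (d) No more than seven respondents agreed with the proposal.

(a), (c)

|A| = 12, |A ∩ B| = 10, |A ∖ B| = 2.
(a) |A ∩ B| / |A| > 2/5: holds.
(b) |A ∩ B| = 3: fails.
(c) |A ∩ B| / |A| ≥ 2/3: holds.
(d) |A ∩ B| ≤ 7: fails.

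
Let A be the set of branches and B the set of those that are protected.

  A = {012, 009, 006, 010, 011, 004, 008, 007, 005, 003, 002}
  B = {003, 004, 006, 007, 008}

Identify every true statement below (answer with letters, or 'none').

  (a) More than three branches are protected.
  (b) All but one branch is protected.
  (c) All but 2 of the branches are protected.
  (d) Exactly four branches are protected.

(a)

|A| = 11, |A ∩ B| = 5, |A ∖ B| = 6.
(a) |A ∩ B| > 3: holds.
(b) |A ∖ B| = 1: fails.
(c) |A ∖ B| = 2: fails.
(d) |A ∩ B| = 4: fails.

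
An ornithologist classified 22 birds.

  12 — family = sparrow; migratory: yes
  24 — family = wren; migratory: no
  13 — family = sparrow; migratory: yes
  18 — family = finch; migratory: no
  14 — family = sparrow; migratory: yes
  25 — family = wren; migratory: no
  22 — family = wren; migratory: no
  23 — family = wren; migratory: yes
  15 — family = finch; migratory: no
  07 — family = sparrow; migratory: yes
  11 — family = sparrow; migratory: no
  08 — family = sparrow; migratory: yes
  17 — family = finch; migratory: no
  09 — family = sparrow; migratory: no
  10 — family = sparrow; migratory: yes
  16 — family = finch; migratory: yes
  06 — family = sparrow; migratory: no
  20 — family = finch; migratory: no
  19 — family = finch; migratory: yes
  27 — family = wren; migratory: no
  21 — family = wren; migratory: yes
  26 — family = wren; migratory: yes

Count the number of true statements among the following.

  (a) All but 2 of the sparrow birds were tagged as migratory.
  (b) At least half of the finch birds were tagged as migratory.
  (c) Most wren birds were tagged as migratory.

0

(a) sparrow: |A| = 9, |A ∩ B| = 6; needs |A ∖ B| = 2 — false.
(b) finch: |A| = 6, |A ∩ B| = 2; needs |A ∩ B| ≥ |A ∖ B| — false.
(c) wren: |A| = 7, |A ∩ B| = 3; needs |A ∩ B| > |A ∖ B| — false.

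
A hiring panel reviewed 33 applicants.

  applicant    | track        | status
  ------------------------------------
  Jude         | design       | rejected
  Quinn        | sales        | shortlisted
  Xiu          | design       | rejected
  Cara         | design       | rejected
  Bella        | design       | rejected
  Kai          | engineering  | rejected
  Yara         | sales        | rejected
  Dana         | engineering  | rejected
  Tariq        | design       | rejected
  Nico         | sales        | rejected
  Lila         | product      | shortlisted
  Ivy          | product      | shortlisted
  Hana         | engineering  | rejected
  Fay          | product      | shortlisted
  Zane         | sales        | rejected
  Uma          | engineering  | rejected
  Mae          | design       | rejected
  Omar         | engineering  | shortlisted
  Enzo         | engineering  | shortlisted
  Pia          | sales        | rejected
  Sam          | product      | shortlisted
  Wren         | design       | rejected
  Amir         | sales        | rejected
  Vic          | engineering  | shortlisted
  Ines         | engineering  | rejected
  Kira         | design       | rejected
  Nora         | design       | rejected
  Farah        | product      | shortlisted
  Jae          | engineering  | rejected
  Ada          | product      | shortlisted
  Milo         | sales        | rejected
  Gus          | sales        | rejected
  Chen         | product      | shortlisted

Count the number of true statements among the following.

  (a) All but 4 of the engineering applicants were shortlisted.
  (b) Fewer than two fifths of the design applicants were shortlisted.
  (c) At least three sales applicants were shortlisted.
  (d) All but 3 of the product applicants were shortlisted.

1

(a) engineering: |A| = 9, |A ∩ B| = 3; needs |A ∖ B| = 4 — false.
(b) design: |A| = 9, |A ∩ B| = 0; needs |A ∩ B| / |A| < 2/5 — true.
(c) sales: |A| = 8, |A ∩ B| = 1; needs |A ∩ B| ≥ 3 — false.
(d) product: |A| = 7, |A ∩ B| = 7; needs |A ∖ B| = 3 — false.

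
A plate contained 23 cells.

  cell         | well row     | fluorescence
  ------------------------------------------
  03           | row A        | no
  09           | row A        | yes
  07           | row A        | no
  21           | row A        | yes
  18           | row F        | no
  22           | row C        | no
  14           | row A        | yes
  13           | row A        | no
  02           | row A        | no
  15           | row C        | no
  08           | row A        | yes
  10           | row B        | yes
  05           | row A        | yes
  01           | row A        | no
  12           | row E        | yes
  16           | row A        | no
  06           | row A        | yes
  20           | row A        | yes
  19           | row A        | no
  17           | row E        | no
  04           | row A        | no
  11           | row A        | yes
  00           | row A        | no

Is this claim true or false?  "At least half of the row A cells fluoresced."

False

The determiner here denotes the relation: |A ∩ B| ≥ |A ∖ B|.
|A| = 17, |A ∩ B| = 8, |A ∖ B| = 9.
8 < 9, so the statement is false.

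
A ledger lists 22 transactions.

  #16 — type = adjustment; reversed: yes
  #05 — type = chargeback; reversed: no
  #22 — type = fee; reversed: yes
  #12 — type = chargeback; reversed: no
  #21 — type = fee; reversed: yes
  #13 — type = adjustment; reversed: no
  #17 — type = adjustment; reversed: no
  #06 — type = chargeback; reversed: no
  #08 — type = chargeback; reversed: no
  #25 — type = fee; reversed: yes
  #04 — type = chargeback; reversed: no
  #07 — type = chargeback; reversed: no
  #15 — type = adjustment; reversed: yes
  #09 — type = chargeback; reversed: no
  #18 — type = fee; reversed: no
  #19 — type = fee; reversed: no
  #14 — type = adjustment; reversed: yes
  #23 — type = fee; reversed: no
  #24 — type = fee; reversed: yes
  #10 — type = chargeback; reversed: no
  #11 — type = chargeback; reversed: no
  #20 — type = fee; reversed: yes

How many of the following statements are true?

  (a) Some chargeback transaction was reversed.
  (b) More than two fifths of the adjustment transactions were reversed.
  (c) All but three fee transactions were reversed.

(a) chargeback: |A| = 9, |A ∩ B| = 0; needs A ∩ B ≠ ∅ (|A ∩ B| ≥ 1) — false.
(b) adjustment: |A| = 5, |A ∩ B| = 3; needs |A ∩ B| / |A| > 2/5 — true.
(c) fee: |A| = 8, |A ∩ B| = 5; needs |A ∖ B| = 3 — true.

2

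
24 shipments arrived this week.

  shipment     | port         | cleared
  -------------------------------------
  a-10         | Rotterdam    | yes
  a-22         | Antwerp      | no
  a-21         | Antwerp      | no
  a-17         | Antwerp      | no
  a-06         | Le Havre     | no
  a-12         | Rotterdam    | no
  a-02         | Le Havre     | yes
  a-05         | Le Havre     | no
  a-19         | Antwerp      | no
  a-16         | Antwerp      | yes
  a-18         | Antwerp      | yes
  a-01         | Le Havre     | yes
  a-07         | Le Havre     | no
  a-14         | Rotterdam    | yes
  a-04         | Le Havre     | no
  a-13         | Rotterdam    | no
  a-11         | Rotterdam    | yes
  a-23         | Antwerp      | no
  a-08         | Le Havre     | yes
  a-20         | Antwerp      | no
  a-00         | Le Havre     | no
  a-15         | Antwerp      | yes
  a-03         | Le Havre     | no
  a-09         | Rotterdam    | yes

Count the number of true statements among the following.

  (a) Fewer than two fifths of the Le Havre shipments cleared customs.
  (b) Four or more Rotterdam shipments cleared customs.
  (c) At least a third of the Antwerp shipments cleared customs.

3

(a) Le Havre: |A| = 9, |A ∩ B| = 3; needs |A ∩ B| / |A| < 2/5 — true.
(b) Rotterdam: |A| = 6, |A ∩ B| = 4; needs |A ∩ B| ≥ 4 — true.
(c) Antwerp: |A| = 9, |A ∩ B| = 3; needs |A ∩ B| / |A| ≥ 1/3 — true.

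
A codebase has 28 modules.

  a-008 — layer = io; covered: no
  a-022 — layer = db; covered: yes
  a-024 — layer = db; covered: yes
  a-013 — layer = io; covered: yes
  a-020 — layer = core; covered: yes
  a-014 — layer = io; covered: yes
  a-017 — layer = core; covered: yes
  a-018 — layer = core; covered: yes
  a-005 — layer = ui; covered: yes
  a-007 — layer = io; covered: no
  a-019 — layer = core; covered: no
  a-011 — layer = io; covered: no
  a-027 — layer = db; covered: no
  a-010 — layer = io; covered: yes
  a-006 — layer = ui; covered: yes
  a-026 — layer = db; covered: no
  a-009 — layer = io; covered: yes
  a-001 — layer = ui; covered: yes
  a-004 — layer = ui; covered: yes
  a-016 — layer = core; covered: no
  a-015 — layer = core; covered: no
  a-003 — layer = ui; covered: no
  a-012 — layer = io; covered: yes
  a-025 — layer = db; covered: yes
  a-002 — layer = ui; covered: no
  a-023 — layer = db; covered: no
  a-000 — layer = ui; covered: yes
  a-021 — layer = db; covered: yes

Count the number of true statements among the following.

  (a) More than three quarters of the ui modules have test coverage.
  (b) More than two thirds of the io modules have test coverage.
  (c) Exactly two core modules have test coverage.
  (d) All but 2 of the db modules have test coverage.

(a) ui: |A| = 7, |A ∩ B| = 5; needs |A ∩ B| / |A| > 3/4 — false.
(b) io: |A| = 8, |A ∩ B| = 5; needs |A ∩ B| / |A| > 2/3 — false.
(c) core: |A| = 6, |A ∩ B| = 3; needs |A ∩ B| = 2 — false.
(d) db: |A| = 7, |A ∩ B| = 4; needs |A ∖ B| = 2 — false.

0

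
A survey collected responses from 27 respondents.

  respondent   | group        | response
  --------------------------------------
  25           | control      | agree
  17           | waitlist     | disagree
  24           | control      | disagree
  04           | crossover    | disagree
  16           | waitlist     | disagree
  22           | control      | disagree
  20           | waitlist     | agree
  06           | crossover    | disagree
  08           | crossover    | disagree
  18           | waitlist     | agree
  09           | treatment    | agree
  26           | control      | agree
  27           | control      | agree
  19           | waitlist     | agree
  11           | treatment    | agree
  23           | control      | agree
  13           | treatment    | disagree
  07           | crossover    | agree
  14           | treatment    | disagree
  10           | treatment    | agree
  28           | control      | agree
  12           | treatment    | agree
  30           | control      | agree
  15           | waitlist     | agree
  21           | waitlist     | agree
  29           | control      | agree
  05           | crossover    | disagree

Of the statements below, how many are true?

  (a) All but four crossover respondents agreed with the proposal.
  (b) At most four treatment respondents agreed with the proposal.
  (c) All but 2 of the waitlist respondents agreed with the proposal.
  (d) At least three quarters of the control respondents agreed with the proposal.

4

(a) crossover: |A| = 5, |A ∩ B| = 1; needs |A ∖ B| = 4 — true.
(b) treatment: |A| = 6, |A ∩ B| = 4; needs |A ∩ B| ≤ 4 — true.
(c) waitlist: |A| = 7, |A ∩ B| = 5; needs |A ∖ B| = 2 — true.
(d) control: |A| = 9, |A ∩ B| = 7; needs |A ∩ B| / |A| ≥ 3/4 — true.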